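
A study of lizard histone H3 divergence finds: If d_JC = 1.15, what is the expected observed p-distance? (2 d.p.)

0.59

p = (3/4)(1 − e^(−4d/3)) = 0.75 × (1 − e^(-1.533333)) = 0.75 × (1 − 0.215815) = 0.588139.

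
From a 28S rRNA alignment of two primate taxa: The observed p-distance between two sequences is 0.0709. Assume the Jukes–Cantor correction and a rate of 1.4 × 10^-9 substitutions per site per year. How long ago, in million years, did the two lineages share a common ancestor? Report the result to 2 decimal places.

26.60

d = −(3/4) ln(1 − 4p/3) = −0.75 ln(1 − 0.094533) = −0.75 ln(0.905467)
  = −0.75 × (-0.099304) = 0.074478 substitutions/site.
Under a molecular clock d = 2μt, so t = d/(2μ) = 0.074478 / (2 × 1.4 × 10^-9) = 26.60 million years.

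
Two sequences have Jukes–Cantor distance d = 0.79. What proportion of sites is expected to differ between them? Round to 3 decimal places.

p = (3/4)(1 − e^(−4d/3)) = 0.75 × (1 − e^(-1.053333)) = 0.75 × (1 − 0.348773) = 0.488420.

0.488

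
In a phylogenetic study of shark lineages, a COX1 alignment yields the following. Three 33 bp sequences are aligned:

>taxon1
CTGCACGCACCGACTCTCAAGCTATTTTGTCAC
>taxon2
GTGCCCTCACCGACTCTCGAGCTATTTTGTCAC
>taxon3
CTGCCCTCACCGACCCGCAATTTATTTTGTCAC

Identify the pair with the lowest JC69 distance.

taxon1–taxon2: 4/33 differ, p = 0.121, d = 0.132.
taxon1–taxon3: 6/33 differ, p = 0.182, d = 0.208.
taxon2–taxon3: 6/33 differ, p = 0.182, d = 0.208.
The smallest distance is between taxon1 and taxon2.

taxon1 and taxon2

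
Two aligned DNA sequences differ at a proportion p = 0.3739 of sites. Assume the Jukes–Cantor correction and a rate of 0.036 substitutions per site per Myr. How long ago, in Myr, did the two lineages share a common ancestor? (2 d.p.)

d = −(3/4) ln(1 − 4p/3) = −0.75 ln(1 − 0.498533) = −0.75 ln(0.501467)
  = −0.75 × (-0.690217) = 0.517663 substitutions/site.
Under a molecular clock d = 2μt, so t = d/(2μ) = 0.517663 / (2 × 0.036) = 7.19 Myr.

7.19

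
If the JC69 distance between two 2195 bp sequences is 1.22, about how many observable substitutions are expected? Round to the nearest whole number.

1323

Invert JC69: p = (3/4)(1 − e^(−4d/3)) = 0.75 × (1 − e^(-1.626667)) = 0.75 × (1 − 0.196584) = 0.602562.
Expected differing sites = pL ≈ 0.602562 × 2195 = 1322.62359 ≈ 1323.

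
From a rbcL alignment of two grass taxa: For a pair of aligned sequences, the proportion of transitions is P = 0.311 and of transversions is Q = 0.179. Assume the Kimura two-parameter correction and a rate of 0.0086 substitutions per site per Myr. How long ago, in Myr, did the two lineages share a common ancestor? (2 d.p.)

53.37

Under the Kimura two-parameter model, d = −½ ln(1 − 2P − Q) − ¼ ln(1 − 2Q).
1 − 2P − Q = 0.199, giving −½ ln(0.199) = 0.807225.
1 − 2Q = 0.642, giving −¼ ln(0.642) = 0.110792.
d = 0.807225 + 0.110792 = 0.918017.
Under a molecular clock d = 2μt, so t = d/(2μ) = 0.918017 / (2 × 0.0086) = 53.37 Myr.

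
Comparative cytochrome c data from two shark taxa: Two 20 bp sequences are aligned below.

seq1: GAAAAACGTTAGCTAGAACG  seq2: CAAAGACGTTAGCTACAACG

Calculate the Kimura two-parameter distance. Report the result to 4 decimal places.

Of 20 sites, 1 differences are transitions and 2 are transversions, so P = 1/20 = 0.05 and Q = 2/20 = 0.1.
Under the Kimura two-parameter model, d = −½ ln(1 − 2P − Q) − ¼ ln(1 − 2Q).
1 − 2P − Q = 0.8, giving −½ ln(0.8) = 0.111572.
1 − 2Q = 0.8, giving −¼ ln(0.8) = 0.055786.
d = 0.111572 + 0.055786 = 0.167358.

0.1674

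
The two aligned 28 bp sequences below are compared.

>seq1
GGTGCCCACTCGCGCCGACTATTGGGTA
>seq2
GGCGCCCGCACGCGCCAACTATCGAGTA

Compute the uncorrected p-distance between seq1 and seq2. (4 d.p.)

The sequences differ at 6 of 28 positions (sites 3, 8, 10, 17, 23, 25).
p = 6/28 = 0.214285… ≈ 0.2143 (to 4 d.p.).

0.2143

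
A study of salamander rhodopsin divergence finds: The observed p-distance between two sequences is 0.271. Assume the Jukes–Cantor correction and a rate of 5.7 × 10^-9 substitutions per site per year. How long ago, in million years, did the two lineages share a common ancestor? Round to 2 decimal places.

d = −(3/4) ln(1 − 4p/3) = −0.75 ln(1 − 0.361333) = −0.75 ln(0.638667)
  = −0.75 × (-0.448372) = 0.336279 substitutions/site.
Under a molecular clock d = 2μt, so t = d/(2μ) = 0.336279 / (2 × 5.7 × 10^-9) = 29.50 million years.

29.50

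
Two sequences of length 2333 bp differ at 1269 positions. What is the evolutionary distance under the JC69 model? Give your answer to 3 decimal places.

p = 1269/2333 ≈ 0.543935.
d = −(3/4) ln(1 − 4p/3) = −0.75 ln(1 − 0.725247) = −0.75 ln(0.274753)
  = −0.75 × (-1.291883) = 0.968912 substitutions/site.

0.969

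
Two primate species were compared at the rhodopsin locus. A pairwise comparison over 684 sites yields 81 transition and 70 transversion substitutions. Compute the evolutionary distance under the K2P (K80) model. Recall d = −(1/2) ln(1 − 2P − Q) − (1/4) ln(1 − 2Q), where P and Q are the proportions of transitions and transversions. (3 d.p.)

P = 81/684 ≈ 0.118421 and Q = 70/684 ≈ 0.102339.
Under the Kimura two-parameter model, d = −½ ln(1 − 2P − Q) − ¼ ln(1 − 2Q).
1 − 2P − Q = 0.660819, giving −½ ln(0.660819) = 0.207138.
1 − 2Q = 0.795322, giving −¼ ln(0.795322) = 0.057252.
d = 0.207138 + 0.057252 = 0.264390.

0.264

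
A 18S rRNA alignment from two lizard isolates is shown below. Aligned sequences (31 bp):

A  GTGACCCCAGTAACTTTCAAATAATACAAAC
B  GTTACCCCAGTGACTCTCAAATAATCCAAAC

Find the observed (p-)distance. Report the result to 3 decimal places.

0.129

The sequences differ at 4 of 31 positions (sites 3, 12, 16, 26).
p = 4/31 = 0.129032… ≈ 0.129 (to 3 d.p.).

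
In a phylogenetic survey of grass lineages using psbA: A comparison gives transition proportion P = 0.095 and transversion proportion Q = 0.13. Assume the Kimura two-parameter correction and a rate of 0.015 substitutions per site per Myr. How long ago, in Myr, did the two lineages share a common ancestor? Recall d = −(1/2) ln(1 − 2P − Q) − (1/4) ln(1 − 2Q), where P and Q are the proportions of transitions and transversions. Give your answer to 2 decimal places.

8.94

Under the Kimura two-parameter model, d = −½ ln(1 − 2P − Q) − ¼ ln(1 − 2Q).
1 − 2P − Q = 0.68, giving −½ ln(0.68) = 0.192831.
1 − 2Q = 0.74, giving −¼ ln(0.74) = 0.075276.
d = 0.192831 + 0.075276 = 0.268107.
Under a molecular clock d = 2μt, so t = d/(2μ) = 0.268107 / (2 × 0.015) = 8.94 Myr.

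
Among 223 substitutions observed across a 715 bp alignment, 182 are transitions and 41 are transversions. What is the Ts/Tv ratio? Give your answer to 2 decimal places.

R = 182/41 = 4.439024… ≈ 4.44 (to 2 d.p.).

4.44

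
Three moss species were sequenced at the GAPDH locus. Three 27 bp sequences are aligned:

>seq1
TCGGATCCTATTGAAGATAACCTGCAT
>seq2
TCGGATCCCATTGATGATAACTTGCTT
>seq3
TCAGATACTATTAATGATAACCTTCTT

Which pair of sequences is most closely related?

seq1 and seq2

seq1–seq2: 4/27 differ, p = 0.148, d = 0.165.
seq1–seq3: 6/27 differ, p = 0.222, d = 0.264.
seq2–seq3: 6/27 differ, p = 0.222, d = 0.264.
The smallest distance is between seq1 and seq2.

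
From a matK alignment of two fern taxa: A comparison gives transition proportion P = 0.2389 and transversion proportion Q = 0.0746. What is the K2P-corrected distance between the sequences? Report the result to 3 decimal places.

Under the Kimura two-parameter model, d = −½ ln(1 − 2P − Q) − ¼ ln(1 − 2Q).
1 − 2P − Q = 0.4476, giving −½ ln(0.4476) = 0.401928.
1 − 2Q = 0.8508, giving −¼ ln(0.8508) = 0.040395.
d = 0.401928 + 0.040395 = 0.442323.

0.442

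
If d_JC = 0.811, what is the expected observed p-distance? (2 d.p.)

p = (3/4)(1 − e^(−4d/3)) = 0.75 × (1 − e^(-1.081333)) = 0.75 × (1 − 0.339143) = 0.495643.

0.50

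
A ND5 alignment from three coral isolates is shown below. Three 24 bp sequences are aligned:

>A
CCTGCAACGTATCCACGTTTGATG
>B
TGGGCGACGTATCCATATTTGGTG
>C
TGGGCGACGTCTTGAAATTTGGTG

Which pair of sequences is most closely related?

A–B: 7/24 differ, p = 0.292, d = 0.369.
A–C: 10/24 differ, p = 0.417, d = 0.608.
B–C: 4/24 differ, p = 0.167, d = 0.188.
The smallest distance is between B and C.

B and C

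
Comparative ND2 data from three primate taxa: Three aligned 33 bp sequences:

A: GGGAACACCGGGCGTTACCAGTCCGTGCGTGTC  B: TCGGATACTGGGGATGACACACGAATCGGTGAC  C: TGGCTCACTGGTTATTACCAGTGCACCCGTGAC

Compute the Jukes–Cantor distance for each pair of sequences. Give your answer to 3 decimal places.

A–B: 18/33 sites differ → p ≈ 0.545455, d = −0.75 ln(1 − 0.727273) = 0.974463 ≈ 0.974.
A–C: 12/33 sites differ → p ≈ 0.363636, d = −0.75 ln(1 − 0.484848) = 0.497470 ≈ 0.497.
B–C: 14/33 sites differ → p ≈ 0.424242, d = −0.75 ln(1 − 0.565656) = 0.625439 ≈ 0.625.

d(A,B) = 0.974, d(A,C) = 0.497, d(B,C) = 0.625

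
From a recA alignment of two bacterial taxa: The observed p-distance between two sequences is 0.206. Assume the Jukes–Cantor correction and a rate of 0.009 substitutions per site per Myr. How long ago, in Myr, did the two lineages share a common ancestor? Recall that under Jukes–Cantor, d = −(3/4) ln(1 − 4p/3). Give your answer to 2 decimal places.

13.38

d = −(3/4) ln(1 − 4p/3) = −0.75 ln(1 − 0.274667) = −0.75 ln(0.725333)
  = −0.75 × (-0.321124) = 0.240843 substitutions/site.
Under a molecular clock d = 2μt, so t = d/(2μ) = 0.240843 / (2 × 0.009) = 13.38 Myr.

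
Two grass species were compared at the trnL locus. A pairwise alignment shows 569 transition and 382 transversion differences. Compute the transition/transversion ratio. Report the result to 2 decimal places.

R = 569/382 = 1.489528… ≈ 1.49 (to 2 d.p.).

1.49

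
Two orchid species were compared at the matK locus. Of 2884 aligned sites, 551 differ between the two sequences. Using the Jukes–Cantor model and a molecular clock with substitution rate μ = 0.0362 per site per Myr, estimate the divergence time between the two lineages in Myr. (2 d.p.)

p = 551/2884 ≈ 0.191054.
d = −(3/4) ln(1 − 4p/3) = −0.75 ln(1 − 0.254739) = −0.75 ln(0.745261)
  = −0.75 × (-0.294021) = 0.220516 substitutions/site.
Under a molecular clock d = 2μt, so t = d/(2μ) = 0.220516 / (2 × 0.0362) = 3.05 Myr.

3.05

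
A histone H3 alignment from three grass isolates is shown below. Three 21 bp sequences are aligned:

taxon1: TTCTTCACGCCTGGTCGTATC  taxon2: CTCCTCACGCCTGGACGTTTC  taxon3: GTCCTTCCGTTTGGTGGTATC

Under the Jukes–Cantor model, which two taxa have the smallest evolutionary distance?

taxon1 and taxon2

taxon1–taxon2: 4/21 differ, p = 0.190, d = 0.220.
taxon1–taxon3: 7/21 differ, p = 0.333, d = 0.441.
taxon2–taxon3: 8/21 differ, p = 0.381, d = 0.532.
The smallest distance is between taxon1 and taxon2.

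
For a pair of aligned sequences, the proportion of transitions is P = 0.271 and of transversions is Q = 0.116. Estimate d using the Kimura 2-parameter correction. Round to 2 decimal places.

Under the Kimura two-parameter model, d = −½ ln(1 − 2P − Q) − ¼ ln(1 − 2Q).
1 − 2P − Q = 0.342, giving −½ ln(0.342) = 0.536472.
1 − 2Q = 0.768, giving −¼ ln(0.768) = 0.065991.
d = 0.536472 + 0.065991 = 0.602463.

0.60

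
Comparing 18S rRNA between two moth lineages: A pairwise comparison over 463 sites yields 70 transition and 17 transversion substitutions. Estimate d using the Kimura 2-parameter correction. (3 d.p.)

0.226

P = 70/463 ≈ 0.151188 and Q = 17/463 ≈ 0.036717.
Under the Kimura two-parameter model, d = −½ ln(1 − 2P − Q) − ¼ ln(1 − 2Q).
1 − 2P − Q = 0.660907, giving −½ ln(0.660907) = 0.207071.
1 − 2Q = 0.926566, giving −¼ ln(0.926566) = 0.019067.
d = 0.207071 + 0.019067 = 0.226138.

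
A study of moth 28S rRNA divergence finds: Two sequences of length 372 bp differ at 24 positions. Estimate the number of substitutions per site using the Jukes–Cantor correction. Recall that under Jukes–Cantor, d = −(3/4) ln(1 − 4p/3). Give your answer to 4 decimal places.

0.0675

p = 24/372 ≈ 0.064516.
d = −(3/4) ln(1 − 4p/3) = −0.75 ln(1 − 0.086021) = −0.75 ln(0.913979)
  = −0.75 × (-0.089948) = 0.067461 substitutions/site.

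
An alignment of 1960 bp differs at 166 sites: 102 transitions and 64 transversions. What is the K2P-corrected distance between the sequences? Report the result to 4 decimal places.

0.0904

P = 102/1960 ≈ 0.052041 and Q = 64/1960 ≈ 0.032653.
Under the Kimura two-parameter model, d = −½ ln(1 − 2P − Q) − ¼ ln(1 − 2Q).
1 − 2P − Q = 0.863265, giving −½ ln(0.863265) = 0.073517.
1 − 2Q = 0.934694, giving −¼ ln(0.934694) = 0.016884.
d = 0.073517 + 0.016884 = 0.090401.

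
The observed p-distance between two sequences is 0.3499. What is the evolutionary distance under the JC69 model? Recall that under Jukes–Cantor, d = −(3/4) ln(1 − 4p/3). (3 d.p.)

0.471

d = −(3/4) ln(1 − 4p/3) = −0.75 ln(1 − 0.466533) = −0.75 ln(0.533467)
  = −0.75 × (-0.628358) = 0.471269 substitutions/site.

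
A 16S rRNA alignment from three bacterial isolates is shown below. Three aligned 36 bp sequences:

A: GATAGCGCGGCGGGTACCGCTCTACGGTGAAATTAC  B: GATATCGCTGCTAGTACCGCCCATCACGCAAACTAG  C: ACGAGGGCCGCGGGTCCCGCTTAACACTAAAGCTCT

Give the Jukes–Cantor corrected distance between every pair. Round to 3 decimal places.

A–B: 13/36 sites differ → p ≈ 0.361111, d = −0.75 ln(1 − 0.481481) = 0.492584 ≈ 0.493.
A–C: 15/36 sites differ → p ≈ 0.416667, d = −0.75 ln(1 − 0.555556) = 0.608198 ≈ 0.608.
B–C: 17/36 sites differ → p ≈ 0.472222, d = −0.75 ln(1 − 0.629629) = 0.744938 ≈ 0.745.

d(A,B) = 0.493, d(A,C) = 0.608, d(B,C) = 0.745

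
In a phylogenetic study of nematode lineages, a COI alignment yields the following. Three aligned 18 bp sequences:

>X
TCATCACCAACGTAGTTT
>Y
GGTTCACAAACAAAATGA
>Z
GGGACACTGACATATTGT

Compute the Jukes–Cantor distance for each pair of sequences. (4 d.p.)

d(X,Y) = 0.8240, d(X,Z) = 0.8240, d(Y,Z) = 0.5482

X–Y: 9/18 sites differ → p = 0.5, d = −0.75 ln(1 − 0.666667) = 0.823960 ≈ 0.8240.
X–Z: 9/18 sites differ → p = 0.5, d = −0.75 ln(1 − 0.666667) = 0.823960 ≈ 0.8240.
Y–Z: 7/18 sites differ → p ≈ 0.388889, d = −0.75 ln(1 − 0.518519) = 0.548166 ≈ 0.5482.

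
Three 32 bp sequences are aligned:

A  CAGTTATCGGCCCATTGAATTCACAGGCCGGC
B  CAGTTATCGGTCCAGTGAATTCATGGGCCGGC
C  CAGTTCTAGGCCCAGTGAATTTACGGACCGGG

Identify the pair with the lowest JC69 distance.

A and B

A–B: 4/32 differ, p = 0.125, d = 0.137.
A–C: 7/32 differ, p = 0.219, d = 0.259.
B–C: 7/32 differ, p = 0.219, d = 0.259.
The smallest distance is between A and B.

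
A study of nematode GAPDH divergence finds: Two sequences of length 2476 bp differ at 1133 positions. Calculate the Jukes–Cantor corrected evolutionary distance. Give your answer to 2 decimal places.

p = 1133/2476 ≈ 0.457593.
d = −(3/4) ln(1 − 4p/3) = −0.75 ln(1 − 0.610124) = −0.75 ln(0.389876)
  = −0.75 × (-0.941927) = 0.706445 substitutions/site.

0.71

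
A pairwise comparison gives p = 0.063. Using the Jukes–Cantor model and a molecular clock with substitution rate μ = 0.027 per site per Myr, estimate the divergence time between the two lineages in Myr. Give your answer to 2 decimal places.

1.22

d = −(3/4) ln(1 − 4p/3) = −0.75 ln(1 − 0.084) = −0.75 ln(0.916)
  = −0.75 × (-0.087739) = 0.065804 substitutions/site.
Under a molecular clock d = 2μt, so t = d/(2μ) = 0.065804 / (2 × 0.027) = 1.22 Myr.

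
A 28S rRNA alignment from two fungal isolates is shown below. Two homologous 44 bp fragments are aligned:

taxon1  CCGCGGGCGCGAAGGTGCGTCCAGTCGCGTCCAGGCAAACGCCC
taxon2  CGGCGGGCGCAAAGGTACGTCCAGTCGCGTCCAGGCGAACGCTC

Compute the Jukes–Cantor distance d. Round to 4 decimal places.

0.1232

The sequences differ at 5 of 44 sites (2, 11, 17, 37, 43), so p = 5/44 ≈ 0.113636.
d = −(3/4) ln(1 − 4p/3) = −0.75 ln(1 − 0.151515) = −0.75 ln(0.848485)
  = −0.75 × (-0.164303) = 0.123227 substitutions/site.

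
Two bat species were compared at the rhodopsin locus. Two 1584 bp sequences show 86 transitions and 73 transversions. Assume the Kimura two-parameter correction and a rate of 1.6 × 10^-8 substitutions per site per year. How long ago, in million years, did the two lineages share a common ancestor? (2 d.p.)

P = 86/1584 ≈ 0.054293 and Q = 73/1584 ≈ 0.046086.
Under the Kimura two-parameter model, d = −½ ln(1 − 2P − Q) − ¼ ln(1 − 2Q).
1 − 2P − Q = 0.845328, giving −½ ln(0.845328) = 0.084015.
1 − 2Q = 0.907828, giving −¼ ln(0.907828) = 0.024175.
d = 0.084015 + 0.024175 = 0.108190.
Under a molecular clock d = 2μt, so t = d/(2μ) = 0.108190 / (2 × 1.6 × 10^-8) = 3.38 million years.

3.38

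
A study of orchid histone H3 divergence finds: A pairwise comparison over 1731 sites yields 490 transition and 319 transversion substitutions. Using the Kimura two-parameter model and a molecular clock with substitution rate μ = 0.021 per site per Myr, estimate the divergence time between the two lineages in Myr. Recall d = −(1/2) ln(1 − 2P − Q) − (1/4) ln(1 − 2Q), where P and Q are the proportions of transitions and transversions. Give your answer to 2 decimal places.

P = 490/1731 ≈ 0.283073 and Q = 319/1731 ≈ 0.184287.
Under the Kimura two-parameter model, d = −½ ln(1 − 2P − Q) − ¼ ln(1 − 2Q).
1 − 2P − Q = 0.249567, giving −½ ln(0.249567) = 0.694014.
1 − 2Q = 0.631426, giving −¼ ln(0.631426) = 0.114944.
d = 0.694014 + 0.114944 = 0.808958.
Under a molecular clock d = 2μt, so t = d/(2μ) = 0.808958 / (2 × 0.021) = 19.26 Myr.

19.26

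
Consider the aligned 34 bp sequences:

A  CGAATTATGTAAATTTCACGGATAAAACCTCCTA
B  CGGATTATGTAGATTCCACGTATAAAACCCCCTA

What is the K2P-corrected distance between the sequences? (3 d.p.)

Of 34 sites, 4 differences are transitions and 1 are transversions, so P = 4/34 ≈ 0.117647 and Q = 1/34 ≈ 0.029412.
Under the Kimura two-parameter model, d = −½ ln(1 − 2P − Q) − ¼ ln(1 − 2Q).
1 − 2P − Q = 0.735294, giving −½ ln(0.735294) = 0.153742.
1 − 2Q = 0.941176, giving −¼ ln(0.941176) = 0.015156.
d = 0.153742 + 0.015156 = 0.168898.

0.169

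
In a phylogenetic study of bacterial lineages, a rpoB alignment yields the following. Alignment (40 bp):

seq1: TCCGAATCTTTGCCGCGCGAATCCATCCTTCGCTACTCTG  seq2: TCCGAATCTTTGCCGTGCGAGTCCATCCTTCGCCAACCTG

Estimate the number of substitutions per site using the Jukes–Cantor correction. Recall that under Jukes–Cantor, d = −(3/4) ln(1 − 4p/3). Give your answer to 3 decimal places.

0.137

The sequences differ at 5 of 40 sites (16, 21, 34, 36, 37), so p = 5/40 = 0.125.
d = −(3/4) ln(1 − 4p/3) = −0.75 ln(1 − 0.166667) = −0.75 ln(0.833333)
  = −0.75 × (-0.182322) = 0.136742 substitutions/site.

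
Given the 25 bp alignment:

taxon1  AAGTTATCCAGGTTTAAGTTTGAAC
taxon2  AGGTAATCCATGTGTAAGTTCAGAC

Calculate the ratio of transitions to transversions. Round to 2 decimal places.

Transitions are A↔G and C↔T; transversions are all other mismatches.
Transitions: 4. Transversions: 3.
R = 4/3 = 1.333333… ≈ 1.33 (to 2 d.p.).

1.33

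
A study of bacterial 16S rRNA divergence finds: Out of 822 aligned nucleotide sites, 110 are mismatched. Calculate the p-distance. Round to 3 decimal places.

p = 110/822 = 0.133819… ≈ 0.134 (to 3 d.p.).

0.134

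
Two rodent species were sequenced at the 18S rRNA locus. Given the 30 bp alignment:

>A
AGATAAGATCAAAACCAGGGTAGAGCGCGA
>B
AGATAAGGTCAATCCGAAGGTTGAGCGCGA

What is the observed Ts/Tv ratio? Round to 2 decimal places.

0.50

Transitions are A↔G and C↔T; transversions are all other mismatches.
Transitions: 2. Transversions: 4.
R = 2/4 = 0.50.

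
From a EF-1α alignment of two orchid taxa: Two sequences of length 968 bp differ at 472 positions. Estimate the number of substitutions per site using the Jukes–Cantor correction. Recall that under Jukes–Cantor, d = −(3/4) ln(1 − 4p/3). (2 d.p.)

0.79

p = 472/968 ≈ 0.487603.
d = −(3/4) ln(1 − 4p/3) = −0.75 ln(1 − 0.650137) = −0.75 ln(0.349863)
  = −0.75 × (-1.050214) = 0.787661 substitutions/site.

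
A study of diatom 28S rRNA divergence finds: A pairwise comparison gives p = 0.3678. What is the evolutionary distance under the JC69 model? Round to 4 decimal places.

d = −(3/4) ln(1 − 4p/3) = −0.75 ln(1 − 0.4904) = −0.75 ln(0.5096)
  = −0.75 × (-0.674129) = 0.505597 substitutions/site.

0.5056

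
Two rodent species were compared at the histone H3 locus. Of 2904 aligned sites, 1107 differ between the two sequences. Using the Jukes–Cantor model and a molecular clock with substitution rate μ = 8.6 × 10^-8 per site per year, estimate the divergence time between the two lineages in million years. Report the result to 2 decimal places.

p = 1107/2904 ≈ 0.381198.
d = −(3/4) ln(1 − 4p/3) = −0.75 ln(1 − 0.508264) = −0.75 ln(0.491736)
  = −0.75 × (-0.709813) = 0.532360 substitutions/site.
Under a molecular clock d = 2μt, so t = d/(2μ) = 0.532360 / (2 × 8.6 × 10^-8) = 3.10 million years.

3.10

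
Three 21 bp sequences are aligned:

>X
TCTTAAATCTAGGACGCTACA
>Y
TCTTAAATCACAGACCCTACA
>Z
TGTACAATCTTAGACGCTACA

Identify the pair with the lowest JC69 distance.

X–Y: 4/21 differ, p = 0.190, d = 0.220.
X–Z: 5/21 differ, p = 0.238, d = 0.286.
Y–Z: 6/21 differ, p = 0.286, d = 0.360.
The smallest distance is between X and Y.

X and Y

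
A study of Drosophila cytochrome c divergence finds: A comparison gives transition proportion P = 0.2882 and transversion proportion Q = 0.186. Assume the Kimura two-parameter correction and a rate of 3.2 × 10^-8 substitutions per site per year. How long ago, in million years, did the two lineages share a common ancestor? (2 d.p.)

13.05

Under the Kimura two-parameter model, d = −½ ln(1 − 2P − Q) − ¼ ln(1 − 2Q).
1 − 2P − Q = 0.2376, giving −½ ln(0.2376) = 0.718583.
1 − 2Q = 0.628, giving −¼ ln(0.628) = 0.116304.
d = 0.718583 + 0.116304 = 0.834887.
Under a molecular clock d = 2μt, so t = d/(2μ) = 0.834887 / (2 × 3.2 × 10^-8) = 13.05 million years.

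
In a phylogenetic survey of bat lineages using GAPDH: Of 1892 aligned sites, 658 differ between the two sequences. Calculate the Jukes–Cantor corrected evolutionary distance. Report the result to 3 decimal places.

p = 658/1892 ≈ 0.34778.
d = −(3/4) ln(1 − 4p/3) = −0.75 ln(1 − 0.463707) = −0.75 ln(0.536293)
  = −0.75 × (-0.623075) = 0.467306 substitutions/site.

0.467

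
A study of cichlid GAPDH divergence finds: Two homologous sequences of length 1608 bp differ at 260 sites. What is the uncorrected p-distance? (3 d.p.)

0.162

p = 260/1608 = 0.161691… ≈ 0.162 (to 3 d.p.).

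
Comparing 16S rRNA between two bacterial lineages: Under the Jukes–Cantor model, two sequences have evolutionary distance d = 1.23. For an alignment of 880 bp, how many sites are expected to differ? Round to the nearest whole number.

Invert JC69: p = (3/4)(1 − e^(−4d/3)) = 0.75 × (1 − e^(-1.64)) = 0.75 × (1 − 0.193980) = 0.604515.
Expected differing sites = pL ≈ 0.604515 × 880 = 531.9732 ≈ 532.

532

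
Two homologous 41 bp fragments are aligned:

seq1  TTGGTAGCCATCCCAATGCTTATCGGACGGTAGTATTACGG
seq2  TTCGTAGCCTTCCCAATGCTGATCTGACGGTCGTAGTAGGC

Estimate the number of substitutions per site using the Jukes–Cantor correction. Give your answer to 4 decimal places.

0.2260

The sequences differ at 8 of 41 sites (3, 10, 21, 25, 32, 36, 39, 41), so p = 8/41 ≈ 0.195122.
d = −(3/4) ln(1 − 4p/3) = −0.75 ln(1 − 0.260163) = −0.75 ln(0.739837)
  = −0.75 × (-0.301325) = 0.225994 substitutions/site.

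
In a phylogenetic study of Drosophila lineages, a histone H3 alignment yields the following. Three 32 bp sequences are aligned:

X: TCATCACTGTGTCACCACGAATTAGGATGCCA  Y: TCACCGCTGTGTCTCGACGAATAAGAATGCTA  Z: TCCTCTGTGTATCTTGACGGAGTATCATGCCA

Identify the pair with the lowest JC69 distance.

X and Y

X–Y: 7/32 differ, p = 0.219, d = 0.259.
X–Z: 11/32 differ, p = 0.344, d = 0.460.
Y–Z: 12/32 differ, p = 0.375, d = 0.520.
The smallest distance is between X and Y.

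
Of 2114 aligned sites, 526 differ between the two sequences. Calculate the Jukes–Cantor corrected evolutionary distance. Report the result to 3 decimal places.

p = 526/2114 ≈ 0.248817.
d = −(3/4) ln(1 − 4p/3) = −0.75 ln(1 − 0.331756) = −0.75 ln(0.668244)
  = −0.75 × (-0.403102) = 0.302327 substitutions/site.

0.302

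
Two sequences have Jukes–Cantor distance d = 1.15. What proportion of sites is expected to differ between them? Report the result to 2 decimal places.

p = (3/4)(1 − e^(−4d/3)) = 0.75 × (1 − e^(-1.533333)) = 0.75 × (1 − 0.215815) = 0.588139.

0.59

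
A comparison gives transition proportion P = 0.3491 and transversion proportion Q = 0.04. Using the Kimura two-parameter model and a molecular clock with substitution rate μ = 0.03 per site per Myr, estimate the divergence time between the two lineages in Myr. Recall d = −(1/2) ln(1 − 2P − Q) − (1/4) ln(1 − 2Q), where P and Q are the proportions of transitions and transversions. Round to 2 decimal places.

11.52

Under the Kimura two-parameter model, d = −½ ln(1 − 2P − Q) − ¼ ln(1 − 2Q).
1 − 2P − Q = 0.2618, giving −½ ln(0.2618) = 0.670087.
1 − 2Q = 0.92, giving −¼ ln(0.92) = 0.020845.
d = 0.670087 + 0.020845 = 0.690932.
Under a molecular clock d = 2μt, so t = d/(2μ) = 0.690932 / (2 × 0.03) = 11.52 Myr.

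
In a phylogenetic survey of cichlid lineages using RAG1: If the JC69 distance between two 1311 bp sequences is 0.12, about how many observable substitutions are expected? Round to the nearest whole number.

Invert JC69: p = (3/4)(1 − e^(−4d/3)) = 0.75 × (1 − e^(-0.16)) = 0.75 × (1 − 0.852144) = 0.110892.
Expected differing sites = pL ≈ 0.110892 × 1311 = 145.379412 ≈ 145.

145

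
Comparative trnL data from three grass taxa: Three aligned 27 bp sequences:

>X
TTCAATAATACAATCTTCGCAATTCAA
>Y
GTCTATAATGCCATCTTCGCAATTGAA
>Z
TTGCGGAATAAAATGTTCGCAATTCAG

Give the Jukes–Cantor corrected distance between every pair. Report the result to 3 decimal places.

d(X,Y) = 0.213, d(X,Z) = 0.318, d(Y,Z) = 0.588

X–Y: 5/27 sites differ → p ≈ 0.185185, d = −0.75 ln(1 − 0.246913) = 0.212681 ≈ 0.213.
X–Z: 7/27 sites differ → p ≈ 0.259259, d = −0.75 ln(1 − 0.345679) = 0.318118 ≈ 0.318.
Y–Z: 11/27 sites differ → p ≈ 0.407407, d = −0.75 ln(1 − 0.543209) = 0.587647 ≈ 0.588.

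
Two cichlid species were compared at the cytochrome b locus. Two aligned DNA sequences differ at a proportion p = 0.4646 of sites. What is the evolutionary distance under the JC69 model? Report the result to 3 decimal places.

0.725

d = −(3/4) ln(1 − 4p/3) = −0.75 ln(1 − 0.619467) = −0.75 ln(0.380533)
  = −0.75 × (-0.966182) = 0.724637 substitutions/site.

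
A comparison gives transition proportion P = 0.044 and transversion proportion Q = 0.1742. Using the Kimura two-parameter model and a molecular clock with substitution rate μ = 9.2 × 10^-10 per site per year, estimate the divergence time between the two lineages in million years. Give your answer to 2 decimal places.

140.83

Under the Kimura two-parameter model, d = −½ ln(1 − 2P − Q) − ¼ ln(1 − 2Q).
1 − 2P − Q = 0.7378, giving −½ ln(0.7378) = 0.152041.
1 − 2Q = 0.6516, giving −¼ ln(0.6516) = 0.107081.
d = 0.152041 + 0.107081 = 0.259122.
Under a molecular clock d = 2μt, so t = d/(2μ) = 0.259122 / (2 × 9.2 × 10^-10) = 140.83 million years.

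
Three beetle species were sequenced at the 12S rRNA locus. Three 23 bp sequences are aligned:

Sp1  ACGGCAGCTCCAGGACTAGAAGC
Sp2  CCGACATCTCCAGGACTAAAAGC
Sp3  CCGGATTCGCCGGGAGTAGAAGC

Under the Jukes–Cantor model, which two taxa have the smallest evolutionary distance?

Sp1 and Sp2

Sp1–Sp2: 4/23 differ, p = 0.174, d = 0.198.
Sp1–Sp3: 7/23 differ, p = 0.304, d = 0.390.
Sp2–Sp3: 7/23 differ, p = 0.304, d = 0.390.
The smallest distance is between Sp1 and Sp2.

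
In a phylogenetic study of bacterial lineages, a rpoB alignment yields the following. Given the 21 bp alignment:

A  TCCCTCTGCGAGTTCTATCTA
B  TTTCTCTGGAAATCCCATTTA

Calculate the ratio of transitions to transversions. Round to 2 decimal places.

Transitions are A↔G and C↔T; transversions are all other mismatches.
Transitions: 7. Transversions: 1.
R = 7/1 = 7.00.

7.00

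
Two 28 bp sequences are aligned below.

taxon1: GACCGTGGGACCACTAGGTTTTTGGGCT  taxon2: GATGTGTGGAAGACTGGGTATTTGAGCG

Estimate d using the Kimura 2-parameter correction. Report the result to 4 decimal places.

Of 28 sites, 3 differences are transitions and 8 are transversions, so P = 3/28 ≈ 0.107143 and Q = 8/28 ≈ 0.285714.
Under the Kimura two-parameter model, d = −½ ln(1 − 2P − Q) − ¼ ln(1 − 2Q).
1 − 2P − Q = 0.5, giving −½ ln(0.5) = 0.346574.
1 − 2Q = 0.428572, giving −¼ ln(0.428572) = 0.211824.
d = 0.346574 + 0.211824 = 0.558398.

0.5584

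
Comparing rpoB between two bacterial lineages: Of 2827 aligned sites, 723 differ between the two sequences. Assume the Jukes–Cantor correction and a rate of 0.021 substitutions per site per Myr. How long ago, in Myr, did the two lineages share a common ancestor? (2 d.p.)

7.45

p = 723/2827 ≈ 0.255748.
d = −(3/4) ln(1 − 4p/3) = −0.75 ln(1 − 0.340997) = −0.75 ln(0.659003)
  = −0.75 × (-0.417027) = 0.312770 substitutions/site.
Under a molecular clock d = 2μt, so t = d/(2μ) = 0.312770 / (2 × 0.021) = 7.45 Myr.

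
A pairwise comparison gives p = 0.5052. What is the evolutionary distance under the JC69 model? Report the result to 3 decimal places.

0.840

d = −(3/4) ln(1 − 4p/3) = −0.75 ln(1 − 0.6736) = −0.75 ln(0.3264)
  = −0.75 × (-1.119632) = 0.839724 substitutions/site.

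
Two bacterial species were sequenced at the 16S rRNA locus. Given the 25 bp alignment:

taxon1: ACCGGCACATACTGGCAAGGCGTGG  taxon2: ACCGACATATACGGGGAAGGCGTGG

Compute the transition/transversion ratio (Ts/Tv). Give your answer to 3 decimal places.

1.000

Transitions are A↔G and C↔T; transversions are all other mismatches.
Transitions: 2. Transversions: 2.
R = 2/2 = 1.000.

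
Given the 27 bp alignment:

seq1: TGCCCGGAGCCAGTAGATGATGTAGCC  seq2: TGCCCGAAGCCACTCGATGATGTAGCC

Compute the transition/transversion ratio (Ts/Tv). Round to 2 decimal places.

Transitions are A↔G and C↔T; transversions are all other mismatches.
Transitions: 1. Transversions: 2.
R = 1/2 = 0.50.

0.50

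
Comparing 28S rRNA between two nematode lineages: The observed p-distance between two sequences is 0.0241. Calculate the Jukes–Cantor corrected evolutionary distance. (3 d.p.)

0.024

d = −(3/4) ln(1 − 4p/3) = −0.75 ln(1 − 0.032133) = −0.75 ln(0.967867)
  = −0.75 × (-0.032661) = 0.024496 substitutions/site.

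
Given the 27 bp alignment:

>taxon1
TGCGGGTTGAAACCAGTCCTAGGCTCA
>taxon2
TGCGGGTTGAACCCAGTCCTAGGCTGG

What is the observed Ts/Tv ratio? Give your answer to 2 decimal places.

Transitions are A↔G and C↔T; transversions are all other mismatches.
Transitions: 1. Transversions: 2.
R = 1/2 = 0.50.

0.50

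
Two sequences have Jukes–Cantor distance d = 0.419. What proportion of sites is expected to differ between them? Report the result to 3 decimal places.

0.321

p = (3/4)(1 − e^(−4d/3)) = 0.75 × (1 − e^(-0.558667)) = 0.75 × (1 − 0.571971) = 0.321022.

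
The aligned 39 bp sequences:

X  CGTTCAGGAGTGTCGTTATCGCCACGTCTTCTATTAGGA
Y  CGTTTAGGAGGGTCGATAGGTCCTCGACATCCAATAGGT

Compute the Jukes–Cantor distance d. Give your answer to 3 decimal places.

The sequences differ at 12 of 39 sites, so p = 12/39 ≈ 0.307692.
d = −(3/4) ln(1 − 4p/3) = −0.75 ln(1 − 0.410256) = −0.75 ln(0.589744)
  = −0.75 × (-0.528067) = 0.396050 substitutions/site.

0.396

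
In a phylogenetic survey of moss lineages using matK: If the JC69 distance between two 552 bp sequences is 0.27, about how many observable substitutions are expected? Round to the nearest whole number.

125

Invert JC69: p = (3/4)(1 − e^(−4d/3)) = 0.75 × (1 − e^(-0.36)) = 0.75 × (1 − 0.697676) = 0.226743.
Expected differing sites = pL ≈ 0.226743 × 552 = 125.162136 ≈ 125.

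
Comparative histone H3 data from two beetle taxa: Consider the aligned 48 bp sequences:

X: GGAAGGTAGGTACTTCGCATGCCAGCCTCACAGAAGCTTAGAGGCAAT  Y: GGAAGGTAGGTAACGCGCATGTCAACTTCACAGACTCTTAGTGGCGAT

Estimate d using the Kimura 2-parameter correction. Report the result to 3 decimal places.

0.246

Of 48 sites, 5 differences are transitions and 5 are transversions, so P = 5/48 ≈ 0.104167 and Q = 5/48 ≈ 0.104167.
Under the Kimura two-parameter model, d = −½ ln(1 − 2P − Q) − ¼ ln(1 − 2Q).
1 − 2P − Q = 0.687499, giving −½ ln(0.687499) = 0.187347.
1 − 2Q = 0.791666, giving −¼ ln(0.791666) = 0.058404.
d = 0.187347 + 0.058404 = 0.245751.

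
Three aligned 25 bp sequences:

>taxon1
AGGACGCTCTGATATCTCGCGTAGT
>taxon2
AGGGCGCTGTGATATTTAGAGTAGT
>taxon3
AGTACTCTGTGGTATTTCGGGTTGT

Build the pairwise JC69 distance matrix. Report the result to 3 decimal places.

taxon1–taxon2: 5/25 sites differ → p = 0.2, d = −0.75 ln(1 − 0.266667) = 0.232617 ≈ 0.233.
taxon1–taxon3: 7/25 sites differ → p = 0.28, d = −0.75 ln(1 − 0.373333) = 0.350505 ≈ 0.351.
taxon2–taxon3: 7/25 sites differ → p = 0.28, d = −0.75 ln(1 − 0.373333) = 0.350505 ≈ 0.351.

d(taxon1,taxon2) = 0.233, d(taxon1,taxon3) = 0.351, d(taxon2,taxon3) = 0.351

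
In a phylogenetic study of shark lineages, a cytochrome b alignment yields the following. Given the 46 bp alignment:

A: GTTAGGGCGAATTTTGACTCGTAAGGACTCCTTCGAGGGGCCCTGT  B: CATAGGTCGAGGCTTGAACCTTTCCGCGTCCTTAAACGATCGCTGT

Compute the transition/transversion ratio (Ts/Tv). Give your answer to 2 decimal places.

0.33

Transitions are A↔G and C↔T; transversions are all other mismatches.
Transitions: 5. Transversions: 15.
R = 5/15 = 0.333333… ≈ 0.33 (to 2 d.p.).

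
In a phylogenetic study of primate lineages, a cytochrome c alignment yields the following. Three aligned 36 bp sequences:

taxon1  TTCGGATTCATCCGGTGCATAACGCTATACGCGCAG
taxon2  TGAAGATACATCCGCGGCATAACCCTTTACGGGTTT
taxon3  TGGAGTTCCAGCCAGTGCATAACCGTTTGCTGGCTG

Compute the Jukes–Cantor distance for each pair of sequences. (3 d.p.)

taxon1–taxon2: 12/36 sites differ → p ≈ 0.333333, d = −0.75 ln(1 − 0.444444) = 0.440839 ≈ 0.441.
taxon1–taxon3: 14/36 sites differ → p ≈ 0.388889, d = −0.75 ln(1 − 0.518519) = 0.548166 ≈ 0.548.
taxon2–taxon3: 12/36 sites differ → p ≈ 0.333333, d = −0.75 ln(1 − 0.444444) = 0.440839 ≈ 0.441.

d(taxon1,taxon2) = 0.441, d(taxon1,taxon3) = 0.548, d(taxon2,taxon3) = 0.441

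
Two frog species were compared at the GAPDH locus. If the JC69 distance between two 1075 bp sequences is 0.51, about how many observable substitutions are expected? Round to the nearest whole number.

398

Invert JC69: p = (3/4)(1 − e^(−4d/3)) = 0.75 × (1 − e^(-0.68)) = 0.75 × (1 − 0.506617) = 0.370037.
Expected differing sites = pL ≈ 0.370037 × 1075 = 397.789775 ≈ 398.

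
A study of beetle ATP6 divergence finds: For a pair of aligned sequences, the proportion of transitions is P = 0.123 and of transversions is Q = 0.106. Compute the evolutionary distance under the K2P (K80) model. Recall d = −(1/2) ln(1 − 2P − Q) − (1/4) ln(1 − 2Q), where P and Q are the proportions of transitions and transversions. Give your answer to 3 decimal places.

0.276

Under the Kimura two-parameter model, d = −½ ln(1 − 2P − Q) − ¼ ln(1 − 2Q).
1 − 2P − Q = 0.648, giving −½ ln(0.648) = 0.216932.
1 − 2Q = 0.788, giving −¼ ln(0.788) = 0.059564.
d = 0.216932 + 0.059564 = 0.276496.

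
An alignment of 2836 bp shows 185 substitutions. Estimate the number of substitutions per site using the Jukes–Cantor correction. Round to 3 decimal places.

0.068

p = 185/2836 ≈ 0.065233.
d = −(3/4) ln(1 − 4p/3) = −0.75 ln(1 − 0.086977) = −0.75 ln(0.913023)
  = −0.75 × (-0.090994) = 0.068246 substitutions/site.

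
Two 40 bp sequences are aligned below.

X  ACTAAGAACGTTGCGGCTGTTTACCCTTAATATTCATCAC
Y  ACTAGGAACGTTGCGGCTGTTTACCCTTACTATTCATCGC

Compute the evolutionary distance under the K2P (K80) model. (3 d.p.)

Of 40 sites, 2 differences are transitions and 1 are transversions, so P = 2/40 = 0.05 and Q = 1/40 = 0.025.
Under the Kimura two-parameter model, d = −½ ln(1 − 2P − Q) − ¼ ln(1 − 2Q).
1 − 2P − Q = 0.875, giving −½ ln(0.875) = 0.066766.
1 − 2Q = 0.95, giving −¼ ln(0.95) = 0.012823.
d = 0.066766 + 0.012823 = 0.079589.

0.080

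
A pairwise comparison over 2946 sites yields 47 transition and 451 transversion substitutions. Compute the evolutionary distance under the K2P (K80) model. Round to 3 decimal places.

0.194

P = 47/2946 ≈ 0.015954 and Q = 451/2946 ≈ 0.153089.
Under the Kimura two-parameter model, d = −½ ln(1 − 2P − Q) − ¼ ln(1 − 2Q).
1 − 2P − Q = 0.815003, giving −½ ln(0.815003) = 0.102282.
1 − 2Q = 0.693822, giving −¼ ln(0.693822) = 0.091385.
d = 0.102282 + 0.091385 = 0.193667.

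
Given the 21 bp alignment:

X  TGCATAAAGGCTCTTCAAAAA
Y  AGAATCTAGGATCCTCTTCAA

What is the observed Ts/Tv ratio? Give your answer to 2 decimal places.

Transitions are A↔G and C↔T; transversions are all other mismatches.
Transitions: 1. Transversions: 8.
R = 1/8 = 0.125 ≈ 0.13 (to 2 d.p.).

0.13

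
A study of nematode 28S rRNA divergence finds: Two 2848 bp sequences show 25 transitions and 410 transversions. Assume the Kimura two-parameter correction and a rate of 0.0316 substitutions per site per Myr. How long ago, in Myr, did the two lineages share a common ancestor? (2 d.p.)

2.74

P = 25/2848 ≈ 0.008778 and Q = 410/2848 ≈ 0.143961.
Under the Kimura two-parameter model, d = −½ ln(1 − 2P − Q) − ¼ ln(1 − 2Q).
1 − 2P − Q = 0.838483, giving −½ ln(0.838483) = 0.088080.
1 − 2Q = 0.712078, giving −¼ ln(0.712078) = 0.084892.
d = 0.088080 + 0.084892 = 0.172972.
Under a molecular clock d = 2μt, so t = d/(2μ) = 0.172972 / (2 × 0.0316) = 2.74 Myr.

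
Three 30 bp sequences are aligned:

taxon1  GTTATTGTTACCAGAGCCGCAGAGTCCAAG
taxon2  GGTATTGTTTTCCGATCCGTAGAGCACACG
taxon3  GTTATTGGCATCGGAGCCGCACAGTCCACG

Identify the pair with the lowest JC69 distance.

taxon1–taxon2: 9/30 differ, p = 0.300, d = 0.383.
taxon1–taxon3: 6/30 differ, p = 0.200, d = 0.233.
taxon2–taxon3: 10/30 differ, p = 0.333, d = 0.441.
The smallest distance is between taxon1 and taxon3.

taxon1 and taxon3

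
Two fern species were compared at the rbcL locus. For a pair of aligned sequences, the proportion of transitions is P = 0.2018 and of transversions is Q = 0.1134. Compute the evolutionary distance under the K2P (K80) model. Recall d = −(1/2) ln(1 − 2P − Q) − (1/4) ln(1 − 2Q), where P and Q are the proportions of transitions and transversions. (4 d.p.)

0.4282

Under the Kimura two-parameter model, d = −½ ln(1 − 2P − Q) − ¼ ln(1 − 2Q).
1 − 2P − Q = 0.483, giving −½ ln(0.483) = 0.363869.
1 − 2Q = 0.7732, giving −¼ ln(0.7732) = 0.064304.
d = 0.363869 + 0.064304 = 0.428173.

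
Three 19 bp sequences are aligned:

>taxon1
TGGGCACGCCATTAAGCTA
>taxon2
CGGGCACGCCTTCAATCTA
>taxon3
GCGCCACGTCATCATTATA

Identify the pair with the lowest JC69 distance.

taxon1–taxon2: 4/19 differ, p = 0.211, d = 0.247.
taxon1–taxon3: 8/19 differ, p = 0.421, d = 0.618.
taxon2–taxon3: 7/19 differ, p = 0.368, d = 0.507.
The smallest distance is between taxon1 and taxon2.

taxon1 and taxon2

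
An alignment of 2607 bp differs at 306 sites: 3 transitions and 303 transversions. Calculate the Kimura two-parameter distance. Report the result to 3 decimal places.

0.129

P = 3/2607 ≈ 0.001151 and Q = 303/2607 ≈ 0.116226.
Under the Kimura two-parameter model, d = −½ ln(1 − 2P − Q) − ¼ ln(1 − 2Q).
1 − 2P − Q = 0.881472, giving −½ ln(0.881472) = 0.063081.
1 − 2Q = 0.767548, giving −¼ ln(0.767548) = 0.066139.
d = 0.063081 + 0.066139 = 0.129220.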